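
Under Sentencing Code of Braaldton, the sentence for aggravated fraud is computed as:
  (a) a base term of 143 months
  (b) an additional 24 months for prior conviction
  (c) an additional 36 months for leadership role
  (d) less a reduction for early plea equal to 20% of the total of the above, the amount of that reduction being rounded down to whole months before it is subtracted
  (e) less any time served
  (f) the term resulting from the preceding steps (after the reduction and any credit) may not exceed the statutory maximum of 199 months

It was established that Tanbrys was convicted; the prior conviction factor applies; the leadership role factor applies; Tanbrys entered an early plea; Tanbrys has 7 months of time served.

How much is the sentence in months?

Prior conviction enhancement: +24 months
Leadership role enhancement: +36 months
Adjusted term: 143 months + 24 months + 36 months = 203 months
Early plea reduction: 20% of 203 months = 40 months (rounded down)
After reduction: 203 − 40 = 163 months
Less time served: 163 months − 7 months = 156 months
Cap at 199 months: 156 months is within the cap, no reduction.

156 months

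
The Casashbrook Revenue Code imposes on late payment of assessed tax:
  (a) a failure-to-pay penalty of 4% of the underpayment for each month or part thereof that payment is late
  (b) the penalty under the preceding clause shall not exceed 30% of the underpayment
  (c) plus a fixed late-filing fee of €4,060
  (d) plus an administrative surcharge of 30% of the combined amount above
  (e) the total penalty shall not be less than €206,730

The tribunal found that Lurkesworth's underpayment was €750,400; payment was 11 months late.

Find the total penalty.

Penalty: €297,934

Accrued rate: 4% × 11 = 44%, capped at 30% → 30%
Failure-to-pay penalty: 30% of €750,400 = €225,120
Penalty before surcharge: €225,120 + €4,060 = €229,180
Administrative surcharge: 30% of €229,180 = €68,754
Total penalty: €229,180 + €68,754 = €297,934
Minimum €206,730: €297,934 meets the minimum, no increase.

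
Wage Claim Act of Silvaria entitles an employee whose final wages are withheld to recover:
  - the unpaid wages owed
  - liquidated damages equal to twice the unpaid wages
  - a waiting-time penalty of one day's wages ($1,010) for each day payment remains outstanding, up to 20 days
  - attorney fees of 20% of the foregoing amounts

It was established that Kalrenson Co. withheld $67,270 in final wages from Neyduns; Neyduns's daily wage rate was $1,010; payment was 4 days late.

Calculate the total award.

Doubled: 2 × $67,270 = $134,540
Penalty days: min(4, 20) = 4
Waiting-time penalty: 4 × $1,010 = $4,040
Subtotal: $67,270 + $134,540 + $4,040 = $205,850
Attorney fees: 20% of $205,850 = $41,170
Total award: $205,850 + $41,170 = $247,020

$247,020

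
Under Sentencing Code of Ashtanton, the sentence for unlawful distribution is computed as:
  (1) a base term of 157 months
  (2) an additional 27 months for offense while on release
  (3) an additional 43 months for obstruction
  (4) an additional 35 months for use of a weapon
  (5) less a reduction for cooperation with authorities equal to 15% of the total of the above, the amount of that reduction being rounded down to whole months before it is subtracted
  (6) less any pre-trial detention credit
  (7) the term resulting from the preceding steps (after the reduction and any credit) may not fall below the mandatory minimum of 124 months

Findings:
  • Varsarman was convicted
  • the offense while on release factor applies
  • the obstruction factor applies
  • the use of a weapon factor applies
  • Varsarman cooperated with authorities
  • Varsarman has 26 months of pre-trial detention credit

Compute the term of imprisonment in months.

Offense while on release enhancement: +27 months
Obstruction enhancement: +43 months
Use of a weapon enhancement: +35 months
Adjusted term: 157 months + 27 months + 43 months + 35 months = 262 months
Cooperation with authorities reduction: 15% of 262 months = 39 months (rounded down)
After reduction: 262 − 39 = 223 months
Less pre-trial detention credit: 223 months − 26 months = 197 months
Minimum 124 months: 197 months meets the minimum, no increase.

197 months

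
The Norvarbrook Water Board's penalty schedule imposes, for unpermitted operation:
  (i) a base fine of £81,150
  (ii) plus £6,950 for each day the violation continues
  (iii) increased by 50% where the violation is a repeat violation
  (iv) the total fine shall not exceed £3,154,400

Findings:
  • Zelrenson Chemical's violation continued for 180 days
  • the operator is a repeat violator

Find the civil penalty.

Civil penalty: £1,998,225

Per-day component: 180 × £6,950 = £1,251,000
Base plus per-day: £81,150 + £1,251,000 = £1,332,150
Enhancement: 50% of £1,332,150 = £666,075
Enhanced fine: £1,332,150 + £666,075 = £1,998,225
Cap at £3,154,400: £1,998,225 is within the cap, no reduction.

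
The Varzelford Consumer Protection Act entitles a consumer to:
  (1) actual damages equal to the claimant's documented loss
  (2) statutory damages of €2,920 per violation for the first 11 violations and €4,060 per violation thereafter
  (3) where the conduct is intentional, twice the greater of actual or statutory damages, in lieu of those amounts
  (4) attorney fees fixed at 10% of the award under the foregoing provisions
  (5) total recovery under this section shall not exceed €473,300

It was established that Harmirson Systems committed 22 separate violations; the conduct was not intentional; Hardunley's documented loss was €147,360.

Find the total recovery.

First 11 violations: 11 × €2,920 = €32,120
Remaining violations: (22 − 11) × €4,060 = €44,660
Statutory damages: €32,120 + €44,660 = €76,780
Conduct not intentional: the in-lieu enhancement does not apply.
Actual plus statutory damages: €147,360 + €76,780 = €224,140
Attorney fees: 10% of €224,140 = €22,414
Total before cap: €224,140 + €22,414 = €246,554
Cap at €473,300: €246,554 is within the cap, no reduction.

Total recovery: €246,554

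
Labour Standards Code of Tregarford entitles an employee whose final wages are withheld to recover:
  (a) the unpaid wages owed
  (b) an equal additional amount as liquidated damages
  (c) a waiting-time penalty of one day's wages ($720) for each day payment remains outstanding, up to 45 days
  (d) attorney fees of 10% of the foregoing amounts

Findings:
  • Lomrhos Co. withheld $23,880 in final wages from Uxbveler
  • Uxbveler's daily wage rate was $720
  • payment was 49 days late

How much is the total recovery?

Liquidated damages (equal amount): $23,880
Penalty days: min(49, 45) = 45
Waiting-time penalty: 45 × $720 = $32,400
Subtotal: $23,880 + $23,880 + $32,400 = $80,160
Attorney fees: 10% of $80,160 = $8,016
Total award: $80,160 + $8,016 = $88,176

$88,176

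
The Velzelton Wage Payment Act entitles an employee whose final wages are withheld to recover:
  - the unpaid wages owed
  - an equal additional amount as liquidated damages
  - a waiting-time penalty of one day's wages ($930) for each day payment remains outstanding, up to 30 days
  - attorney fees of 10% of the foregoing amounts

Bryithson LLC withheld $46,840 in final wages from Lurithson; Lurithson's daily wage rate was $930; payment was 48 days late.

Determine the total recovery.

Liquidated damages (equal amount): $46,840
Penalty days: min(48, 30) = 30
Waiting-time penalty: 30 × $930 = $27,900
Subtotal: $46,840 + $46,840 + $27,900 = $121,580
Attorney fees: 10% of $121,580 = $12,158
Total award: $121,580 + $12,158 = $133,738

Total award: $133,738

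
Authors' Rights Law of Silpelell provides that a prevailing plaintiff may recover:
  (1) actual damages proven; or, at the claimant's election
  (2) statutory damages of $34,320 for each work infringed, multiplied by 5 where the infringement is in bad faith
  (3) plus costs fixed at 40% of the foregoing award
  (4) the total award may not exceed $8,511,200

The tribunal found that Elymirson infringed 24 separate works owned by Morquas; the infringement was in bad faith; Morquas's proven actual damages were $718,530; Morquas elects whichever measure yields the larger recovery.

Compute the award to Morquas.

Statutory damages: 24 × $34,320 = $823,680
Multiplied by 5: 5 × $823,680 = $4,118,400
Greater of actual damages ($718,530) or enhanced statutory damages ($4,118,400): $4,118,400
Costs: 40% of $4,118,400 = $1,647,360
Award plus costs: $4,118,400 + $1,647,360 = $5,765,760
Cap at $8,511,200: $5,765,760 is within the cap, no reduction.

$5,765,760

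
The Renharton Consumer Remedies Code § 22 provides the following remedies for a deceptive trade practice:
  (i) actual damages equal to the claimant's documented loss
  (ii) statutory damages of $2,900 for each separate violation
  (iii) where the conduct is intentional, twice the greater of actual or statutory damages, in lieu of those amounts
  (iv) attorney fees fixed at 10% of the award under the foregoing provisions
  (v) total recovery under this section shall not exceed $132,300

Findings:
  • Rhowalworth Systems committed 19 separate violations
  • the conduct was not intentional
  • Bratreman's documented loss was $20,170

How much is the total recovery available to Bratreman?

Statutory damages: 19 × $2,900 = $55,100
Conduct not intentional: the in-lieu enhancement does not apply.
Actual plus statutory damages: $20,170 + $55,100 = $75,270
Attorney fees: 10% of $75,270 = $7,527
Total before cap: $75,270 + $7,527 = $82,797
Cap at $132,300: $82,797 is within the cap, no reduction.

$82,797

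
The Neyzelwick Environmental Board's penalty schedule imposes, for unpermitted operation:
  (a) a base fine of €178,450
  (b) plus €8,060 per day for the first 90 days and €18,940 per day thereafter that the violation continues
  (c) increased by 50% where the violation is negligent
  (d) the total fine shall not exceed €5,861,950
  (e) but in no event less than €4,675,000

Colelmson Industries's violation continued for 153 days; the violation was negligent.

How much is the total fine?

First 90 days: 90 × €8,060 = €725,400
Remaining days: (153 − 90) × €18,940 = €1,193,220
Per-day component: €725,400 + €1,193,220 = €1,918,620
Base plus per-day: €178,450 + €1,918,620 = €2,097,070
Enhancement: 50% of €2,097,070 = €1,048,535
Enhanced fine: €2,097,070 + €1,048,535 = €3,145,605
Cap at €5,861,950: €3,145,605 is within the cap, no reduction.
Minimum €4,675,000: €3,145,605 is below the minimum → €4,675,000

€4,675,000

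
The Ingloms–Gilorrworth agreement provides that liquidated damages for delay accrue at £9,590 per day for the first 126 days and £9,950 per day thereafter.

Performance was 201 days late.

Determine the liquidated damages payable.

£1,954,590

First 126 days: 126 × £9,590 = £1,208,340
Remaining days: (201 − 126) × £9,950 = £746,250
Accrued per-day damages: £1,208,340 + £746,250 = £1,954,590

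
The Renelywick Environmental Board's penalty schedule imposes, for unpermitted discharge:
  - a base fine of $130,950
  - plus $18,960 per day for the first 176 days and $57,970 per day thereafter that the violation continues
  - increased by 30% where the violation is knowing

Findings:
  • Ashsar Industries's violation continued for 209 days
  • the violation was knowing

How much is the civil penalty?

$6,995,196

First 176 days: 176 × $18,960 = $3,336,960
Remaining days: (209 − 176) × $57,970 = $1,913,010
Per-day component: $3,336,960 + $1,913,010 = $5,249,970
Base plus per-day: $130,950 + $5,249,970 = $5,380,920
Enhancement: 30% of $5,380,920 = $1,614,276
Enhanced fine: $5,380,920 + $1,614,276 = $6,995,196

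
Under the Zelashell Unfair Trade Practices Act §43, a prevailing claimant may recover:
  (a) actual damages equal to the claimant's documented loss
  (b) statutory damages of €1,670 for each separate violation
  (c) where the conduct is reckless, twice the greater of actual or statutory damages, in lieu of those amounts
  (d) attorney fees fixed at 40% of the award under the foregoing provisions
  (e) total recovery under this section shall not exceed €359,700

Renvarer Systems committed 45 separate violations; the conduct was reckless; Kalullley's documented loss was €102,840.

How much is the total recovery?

Statutory damages: 45 × €1,670 = €75,150
Greater of actual damages (€102,840) or statutory damages (€75,150): €102,840
Doubled: 2 × €102,840 = €205,680
Attorney fees: 40% of €205,680 = €82,272
Total before cap: €205,680 + €82,272 = €287,952
Cap at €359,700: €287,952 is within the cap, no reduction.

€287,952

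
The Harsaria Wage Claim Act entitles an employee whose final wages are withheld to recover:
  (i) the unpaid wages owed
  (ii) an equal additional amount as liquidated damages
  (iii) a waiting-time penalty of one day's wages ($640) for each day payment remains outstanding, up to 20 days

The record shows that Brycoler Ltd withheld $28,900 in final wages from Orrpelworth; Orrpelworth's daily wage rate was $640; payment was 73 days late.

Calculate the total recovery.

$70,600

Liquidated damages (equal amount): $28,900
Penalty days: min(73, 20) = 20
Waiting-time penalty: 20 × $640 = $12,800
Total award: $28,900 + $28,900 + $12,800 = $70,600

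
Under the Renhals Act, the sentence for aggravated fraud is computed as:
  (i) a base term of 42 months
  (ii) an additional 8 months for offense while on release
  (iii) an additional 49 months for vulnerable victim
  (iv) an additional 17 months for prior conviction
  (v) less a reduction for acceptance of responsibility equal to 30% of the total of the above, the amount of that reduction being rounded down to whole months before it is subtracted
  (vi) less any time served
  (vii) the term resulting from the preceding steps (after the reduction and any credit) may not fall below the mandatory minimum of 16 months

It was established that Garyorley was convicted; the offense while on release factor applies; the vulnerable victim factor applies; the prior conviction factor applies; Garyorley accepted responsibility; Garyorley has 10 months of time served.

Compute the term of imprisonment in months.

Offense while on release enhancement: +8 months
Vulnerable victim enhancement: +49 months
Prior conviction enhancement: +17 months
Adjusted term: 42 months + 8 months + 49 months + 17 months = 116 months
Acceptance of responsibility reduction: 30% of 116 months = 34 months (rounded down)
After reduction: 116 − 34 = 82 months
Less time served: 82 months − 10 months = 72 months
Minimum 16 months: 72 months meets the minimum, no increase.

72 months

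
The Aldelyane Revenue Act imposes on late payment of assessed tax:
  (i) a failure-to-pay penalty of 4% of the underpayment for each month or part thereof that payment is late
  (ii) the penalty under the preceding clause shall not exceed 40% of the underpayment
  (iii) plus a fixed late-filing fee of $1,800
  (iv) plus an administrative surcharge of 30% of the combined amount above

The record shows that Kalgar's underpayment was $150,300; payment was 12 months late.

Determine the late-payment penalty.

Accrued rate: 4% × 12 = 48%, capped at 40% → 40%
Failure-to-pay penalty: 40% of $150,300 = $60,120
Penalty before surcharge: $60,120 + $1,800 = $61,920
Administrative surcharge: 30% of $61,920 = $18,576
Total penalty: $61,920 + $18,576 = $80,496

$80,496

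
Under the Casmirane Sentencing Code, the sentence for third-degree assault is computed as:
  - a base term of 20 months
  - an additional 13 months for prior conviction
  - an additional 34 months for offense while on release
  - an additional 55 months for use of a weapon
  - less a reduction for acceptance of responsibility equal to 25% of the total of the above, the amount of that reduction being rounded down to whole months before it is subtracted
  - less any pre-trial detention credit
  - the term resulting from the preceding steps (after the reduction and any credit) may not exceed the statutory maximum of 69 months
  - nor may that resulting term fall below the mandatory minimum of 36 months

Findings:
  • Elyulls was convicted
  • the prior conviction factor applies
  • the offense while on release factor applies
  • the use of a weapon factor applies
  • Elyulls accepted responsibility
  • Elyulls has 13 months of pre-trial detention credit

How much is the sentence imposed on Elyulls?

Prior conviction enhancement: +13 months
Offense while on release enhancement: +34 months
Use of a weapon enhancement: +55 months
Adjusted term: 20 months + 13 months + 34 months + 55 months = 122 months
Acceptance of responsibility reduction: 25% of 122 months = 30 months (rounded down)
After reduction: 122 − 30 = 92 months
Less pre-trial detention credit: 92 months − 13 months = 79 months
Cap at 69 months: 79 months exceeds the cap → 69 months
Minimum 36 months: 69 months meets the minimum, no increase.

69 months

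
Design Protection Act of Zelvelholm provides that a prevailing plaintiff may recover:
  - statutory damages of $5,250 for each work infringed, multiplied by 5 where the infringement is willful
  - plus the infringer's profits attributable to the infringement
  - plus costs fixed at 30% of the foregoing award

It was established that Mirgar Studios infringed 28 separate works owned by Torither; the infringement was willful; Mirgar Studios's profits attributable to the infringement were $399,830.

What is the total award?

Statutory damages: 28 × $5,250 = $147,000
Multiplied by 5: 5 × $147,000 = $735,000
Combined award: $735,000 + $399,830 = $1,134,830
Costs: 30% of $1,134,830 = $340,449
Award plus costs: $1,134,830 + $340,449 = $1,475,279

$1,475,279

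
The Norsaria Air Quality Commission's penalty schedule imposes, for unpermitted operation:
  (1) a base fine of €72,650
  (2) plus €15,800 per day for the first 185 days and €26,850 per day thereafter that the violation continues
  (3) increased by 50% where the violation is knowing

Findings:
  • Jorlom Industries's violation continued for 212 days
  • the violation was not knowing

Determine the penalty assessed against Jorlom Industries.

€3,720,600

First 185 days: 185 × €15,800 = €2,923,000
Remaining days: (212 − 185) × €26,850 = €724,950
Per-day component: €2,923,000 + €724,950 = €3,647,950
Base plus per-day: €72,650 + €3,647,950 = €3,720,600
The violation was not knowing: no 50% increase.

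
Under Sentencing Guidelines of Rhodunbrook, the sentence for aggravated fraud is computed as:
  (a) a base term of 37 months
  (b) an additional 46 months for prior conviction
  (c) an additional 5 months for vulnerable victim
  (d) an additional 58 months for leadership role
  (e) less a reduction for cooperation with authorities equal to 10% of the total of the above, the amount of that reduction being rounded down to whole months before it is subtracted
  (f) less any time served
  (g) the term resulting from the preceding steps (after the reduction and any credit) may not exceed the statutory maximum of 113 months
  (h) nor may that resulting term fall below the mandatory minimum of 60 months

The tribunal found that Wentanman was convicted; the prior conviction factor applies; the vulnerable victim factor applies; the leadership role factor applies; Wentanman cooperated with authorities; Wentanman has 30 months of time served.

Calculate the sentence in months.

102 months

Prior conviction enhancement: +46 months
Vulnerable victim enhancement: +5 months
Leadership role enhancement: +58 months
Adjusted term: 37 months + 46 months + 5 months + 58 months = 146 months
Cooperation with authorities reduction: 10% of 146 months = 14 months (rounded down)
After reduction: 146 − 14 = 132 months
Less time served: 132 months − 30 months = 102 months
Cap at 113 months: 102 months is within the cap, no reduction.
Minimum 60 months: 102 months meets the minimum, no increase.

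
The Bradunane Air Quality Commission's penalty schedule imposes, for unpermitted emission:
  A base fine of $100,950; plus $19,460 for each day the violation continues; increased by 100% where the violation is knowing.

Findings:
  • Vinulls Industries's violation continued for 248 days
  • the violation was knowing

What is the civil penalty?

Per-day component: 248 × $19,460 = $4,826,080
Base plus per-day: $100,950 + $4,826,080 = $4,927,030
Enhancement: 100% of $4,927,030 = $4,927,030
Enhanced fine: $4,927,030 + $4,927,030 = $9,854,060

Civil penalty: $9,854,060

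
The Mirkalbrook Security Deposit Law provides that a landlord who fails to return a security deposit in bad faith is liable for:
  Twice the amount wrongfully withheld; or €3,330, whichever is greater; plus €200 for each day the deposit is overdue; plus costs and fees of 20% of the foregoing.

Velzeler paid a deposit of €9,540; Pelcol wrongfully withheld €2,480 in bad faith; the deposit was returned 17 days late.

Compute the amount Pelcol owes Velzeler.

Doubled: 2 × €2,480 = €4,960
Minimum €3,330: €4,960 meets the minimum, no increase.
Late-return penalty: 17 × €200 = €3,400
Damages plus late penalty: €4,960 + €3,400 = €8,360
Costs and fees: 20% of €8,360 = €1,672
Total recovery: €8,360 + €1,672 = €10,032

€10,032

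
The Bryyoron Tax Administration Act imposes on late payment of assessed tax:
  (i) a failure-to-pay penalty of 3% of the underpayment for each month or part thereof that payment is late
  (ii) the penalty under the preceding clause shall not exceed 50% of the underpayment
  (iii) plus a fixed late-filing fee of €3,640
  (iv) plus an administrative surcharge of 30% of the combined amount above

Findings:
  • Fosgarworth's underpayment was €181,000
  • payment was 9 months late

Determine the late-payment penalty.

€68,263

Accrued rate: 3% × 9 = 27%, capped at 50% → 27%
Failure-to-pay penalty: 27% of €181,000 = €48,870
Penalty before surcharge: €48,870 + €3,640 = €52,510
Administrative surcharge: 30% of €52,510 = €15,753
Total penalty: €52,510 + €15,753 = €68,263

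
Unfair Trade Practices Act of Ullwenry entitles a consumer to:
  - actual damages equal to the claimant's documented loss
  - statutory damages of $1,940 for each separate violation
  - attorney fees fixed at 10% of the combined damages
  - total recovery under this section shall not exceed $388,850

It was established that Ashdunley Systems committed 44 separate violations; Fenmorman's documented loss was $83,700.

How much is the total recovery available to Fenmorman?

Total recovery: $185,966

Statutory damages: 44 × $1,940 = $85,360
Combined damages: $83,700 + $85,360 = $169,060
Attorney fees: 10% of $169,060 = $16,906
Total before cap: $169,060 + $16,906 = $185,966
Cap at $388,850: $185,966 is within the cap, no reduction.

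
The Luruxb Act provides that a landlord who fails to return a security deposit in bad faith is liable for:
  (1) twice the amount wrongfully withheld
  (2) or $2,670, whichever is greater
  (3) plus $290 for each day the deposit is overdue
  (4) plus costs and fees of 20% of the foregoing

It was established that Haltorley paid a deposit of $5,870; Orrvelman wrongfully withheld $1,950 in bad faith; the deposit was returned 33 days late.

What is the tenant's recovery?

Recovery: $16,164

Doubled: 2 × $1,950 = $3,900
Minimum $2,670: $3,900 meets the minimum, no increase.
Late-return penalty: 33 × $290 = $9,570
Damages plus late penalty: $3,900 + $9,570 = $13,470
Costs and fees: 20% of $13,470 = $2,694
Total recovery: $13,470 + $2,694 = $16,164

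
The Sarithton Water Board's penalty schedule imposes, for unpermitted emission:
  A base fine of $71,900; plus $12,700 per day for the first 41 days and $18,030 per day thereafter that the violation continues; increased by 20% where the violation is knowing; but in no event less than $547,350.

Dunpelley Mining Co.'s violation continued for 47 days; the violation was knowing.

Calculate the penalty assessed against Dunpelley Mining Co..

$840,936

First 41 days: 41 × $12,700 = $520,700
Remaining days: (47 − 41) × $18,030 = $108,180
Per-day component: $520,700 + $108,180 = $628,880
Base plus per-day: $71,900 + $628,880 = $700,780
Enhancement: 20% of $700,780 = $140,156
Enhanced fine: $700,780 + $140,156 = $840,936
Minimum $547,350: $840,936 meets the minimum, no increase.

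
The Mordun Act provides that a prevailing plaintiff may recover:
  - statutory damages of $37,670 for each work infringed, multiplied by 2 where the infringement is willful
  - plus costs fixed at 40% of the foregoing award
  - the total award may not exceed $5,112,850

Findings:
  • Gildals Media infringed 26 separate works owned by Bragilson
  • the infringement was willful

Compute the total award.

Statutory damages: 26 × $37,670 = $979,420
Doubled: 2 × $979,420 = $1,958,840
Costs: 40% of $1,958,840 = $783,536
Award plus costs: $1,958,840 + $783,536 = $2,742,376
Cap at $5,112,850: $2,742,376 is within the cap, no reduction.

Award: $2,742,376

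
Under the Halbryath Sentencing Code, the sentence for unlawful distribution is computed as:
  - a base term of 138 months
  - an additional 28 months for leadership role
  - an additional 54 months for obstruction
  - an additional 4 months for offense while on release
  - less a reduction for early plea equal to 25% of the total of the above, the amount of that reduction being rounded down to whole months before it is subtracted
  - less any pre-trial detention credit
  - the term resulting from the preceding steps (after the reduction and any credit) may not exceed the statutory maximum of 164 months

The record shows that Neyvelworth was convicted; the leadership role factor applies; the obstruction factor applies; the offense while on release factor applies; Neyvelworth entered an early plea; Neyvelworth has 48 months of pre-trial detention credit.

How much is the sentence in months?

Leadership role enhancement: +28 months
Obstruction enhancement: +54 months
Offense while on release enhancement: +4 months
Adjusted term: 138 months + 28 months + 54 months + 4 months = 224 months
Early plea reduction: 25% of 224 months = 56 months (rounded down)
After reduction: 224 − 56 = 168 months
Less pre-trial detention credit: 168 months − 48 months = 120 months
Cap at 164 months: 120 months is within the cap, no reduction.

120 months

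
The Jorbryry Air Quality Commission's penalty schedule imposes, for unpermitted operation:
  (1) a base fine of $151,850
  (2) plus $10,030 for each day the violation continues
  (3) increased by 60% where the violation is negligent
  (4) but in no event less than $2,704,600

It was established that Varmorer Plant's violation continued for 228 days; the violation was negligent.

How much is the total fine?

$3,901,904

Per-day component: 228 × $10,030 = $2,286,840
Base plus per-day: $151,850 + $2,286,840 = $2,438,690
Enhancement: 60% of $2,438,690 = $1,463,214
Enhanced fine: $2,438,690 + $1,463,214 = $3,901,904
Minimum $2,704,600: $3,901,904 meets the minimum, no increase.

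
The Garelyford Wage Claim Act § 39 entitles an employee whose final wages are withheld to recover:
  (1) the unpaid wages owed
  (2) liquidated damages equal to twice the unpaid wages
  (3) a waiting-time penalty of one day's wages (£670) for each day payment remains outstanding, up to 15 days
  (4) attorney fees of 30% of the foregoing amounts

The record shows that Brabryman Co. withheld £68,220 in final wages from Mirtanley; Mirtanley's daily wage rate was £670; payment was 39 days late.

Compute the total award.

Doubled: 2 × £68,220 = £136,440
Penalty days: min(39, 15) = 15
Waiting-time penalty: 15 × £670 = £10,050
Subtotal: £68,220 + £136,440 + £10,050 = £214,710
Attorney fees: 30% of £214,710 = £64,413
Total award: £214,710 + £64,413 = £279,123

Total award: £279,123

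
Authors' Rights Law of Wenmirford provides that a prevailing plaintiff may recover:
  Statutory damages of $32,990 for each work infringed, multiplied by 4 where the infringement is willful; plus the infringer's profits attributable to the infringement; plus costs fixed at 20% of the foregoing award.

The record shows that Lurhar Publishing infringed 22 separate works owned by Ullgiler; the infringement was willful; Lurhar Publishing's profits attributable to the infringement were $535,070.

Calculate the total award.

Statutory damages: 22 × $32,990 = $725,780
Multiplied by 4: 4 × $725,780 = $2,903,120
Combined award: $2,903,120 + $535,070 = $3,438,190
Costs: 20% of $3,438,190 = $687,638
Award plus costs: $3,438,190 + $687,638 = $4,125,828

$4,125,828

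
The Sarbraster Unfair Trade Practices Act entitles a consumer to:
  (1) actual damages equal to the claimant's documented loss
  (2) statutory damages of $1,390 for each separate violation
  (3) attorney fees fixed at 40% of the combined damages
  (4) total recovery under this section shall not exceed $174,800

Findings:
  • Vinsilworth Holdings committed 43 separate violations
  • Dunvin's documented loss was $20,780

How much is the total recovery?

Total recovery: $112,770

Statutory damages: 43 × $1,390 = $59,770
Combined damages: $20,780 + $59,770 = $80,550
Attorney fees: 40% of $80,550 = $32,220
Total before cap: $80,550 + $32,220 = $112,770
Cap at $174,800: $112,770 is within the cap, no reduction.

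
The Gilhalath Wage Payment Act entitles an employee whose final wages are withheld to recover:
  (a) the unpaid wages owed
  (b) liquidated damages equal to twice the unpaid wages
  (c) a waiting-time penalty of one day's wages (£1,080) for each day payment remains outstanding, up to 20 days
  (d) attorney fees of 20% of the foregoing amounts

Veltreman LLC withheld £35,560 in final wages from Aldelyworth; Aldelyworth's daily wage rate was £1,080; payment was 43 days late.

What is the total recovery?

Doubled: 2 × £35,560 = £71,120
Penalty days: min(43, 20) = 20
Waiting-time penalty: 20 × £1,080 = £21,600
Subtotal: £35,560 + £71,120 + £21,600 = £128,280
Attorney fees: 20% of £128,280 = £25,656
Total award: £128,280 + £25,656 = £153,936

£153,936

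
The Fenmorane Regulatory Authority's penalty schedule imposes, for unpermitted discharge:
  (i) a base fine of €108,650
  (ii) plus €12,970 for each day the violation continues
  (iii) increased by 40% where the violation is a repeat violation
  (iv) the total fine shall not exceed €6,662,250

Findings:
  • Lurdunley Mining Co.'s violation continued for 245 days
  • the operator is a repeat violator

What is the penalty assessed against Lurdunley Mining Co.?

€4,600,820

Per-day component: 245 × €12,970 = €3,177,650
Base plus per-day: €108,650 + €3,177,650 = €3,286,300
Enhancement: 40% of €3,286,300 = €1,314,520
Enhanced fine: €3,286,300 + €1,314,520 = €4,600,820
Cap at €6,662,250: €4,600,820 is within the cap, no reduction.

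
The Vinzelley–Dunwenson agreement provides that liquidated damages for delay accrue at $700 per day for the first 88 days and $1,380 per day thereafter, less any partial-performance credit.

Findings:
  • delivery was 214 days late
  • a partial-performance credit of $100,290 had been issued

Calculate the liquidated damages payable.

$135,190

First 88 days: 88 × $700 = $61,600
Remaining days: (214 − 88) × $1,380 = $173,880
Accrued per-day damages: $61,600 + $173,880 = $235,480
Less partial-performance credit: $235,480 − $100,290 = $135,190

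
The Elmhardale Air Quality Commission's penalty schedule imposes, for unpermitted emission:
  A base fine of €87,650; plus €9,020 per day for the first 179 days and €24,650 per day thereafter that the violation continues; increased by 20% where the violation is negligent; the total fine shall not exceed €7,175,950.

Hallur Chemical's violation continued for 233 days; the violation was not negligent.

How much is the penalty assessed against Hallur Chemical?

First 179 days: 179 × €9,020 = €1,614,580
Remaining days: (233 − 179) × €24,650 = €1,331,100
Per-day component: €1,614,580 + €1,331,100 = €2,945,680
Base plus per-day: €87,650 + €2,945,680 = €3,033,330
The violation was not negligent: no 20% increase.
Cap at €7,175,950: €3,033,330 is within the cap, no reduction.

€3,033,330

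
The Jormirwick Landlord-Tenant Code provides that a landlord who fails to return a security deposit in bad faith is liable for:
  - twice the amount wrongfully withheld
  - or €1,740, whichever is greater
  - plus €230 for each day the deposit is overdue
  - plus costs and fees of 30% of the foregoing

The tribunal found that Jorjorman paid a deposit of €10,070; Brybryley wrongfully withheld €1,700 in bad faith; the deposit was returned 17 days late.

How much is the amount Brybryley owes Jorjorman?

€9,503

Doubled: 2 × €1,700 = €3,400
Minimum €1,740: €3,400 meets the minimum, no increase.
Late-return penalty: 17 × €230 = €3,910
Damages plus late penalty: €3,400 + €3,910 = €7,310
Costs and fees: 30% of €7,310 = €2,193
Total recovery: €7,310 + €2,193 = €9,503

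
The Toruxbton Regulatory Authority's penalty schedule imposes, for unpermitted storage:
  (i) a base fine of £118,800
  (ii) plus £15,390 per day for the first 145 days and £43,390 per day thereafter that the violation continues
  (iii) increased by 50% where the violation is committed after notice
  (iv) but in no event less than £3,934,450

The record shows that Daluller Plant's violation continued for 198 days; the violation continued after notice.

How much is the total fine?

£6,975,030

First 145 days: 145 × £15,390 = £2,231,550
Remaining days: (198 − 145) × £43,390 = £2,299,670
Per-day component: £2,231,550 + £2,299,670 = £4,531,220
Base plus per-day: £118,800 + £4,531,220 = £4,650,020
Enhancement: 50% of £4,650,020 = £2,325,010
Enhanced fine: £4,650,020 + £2,325,010 = £6,975,030
Minimum £3,934,450: £6,975,030 meets the minimum, no increase.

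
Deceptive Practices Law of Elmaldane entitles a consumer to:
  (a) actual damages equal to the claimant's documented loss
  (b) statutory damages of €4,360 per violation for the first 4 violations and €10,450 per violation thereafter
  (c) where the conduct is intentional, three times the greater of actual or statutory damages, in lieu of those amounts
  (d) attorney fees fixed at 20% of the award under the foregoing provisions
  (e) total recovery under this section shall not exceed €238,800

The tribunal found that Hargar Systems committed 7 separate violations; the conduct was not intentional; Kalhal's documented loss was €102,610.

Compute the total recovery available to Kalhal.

€181,680

First 4 violations: 4 × €4,360 = €17,440
Remaining violations: (7 − 4) × €10,450 = €31,350
Statutory damages: €17,440 + €31,350 = €48,790
Conduct not intentional: the in-lieu enhancement does not apply.
Actual plus statutory damages: €102,610 + €48,790 = €151,400
Attorney fees: 20% of €151,400 = €30,280
Total before cap: €151,400 + €30,280 = €181,680
Cap at €238,800: €181,680 is within the cap, no reduction.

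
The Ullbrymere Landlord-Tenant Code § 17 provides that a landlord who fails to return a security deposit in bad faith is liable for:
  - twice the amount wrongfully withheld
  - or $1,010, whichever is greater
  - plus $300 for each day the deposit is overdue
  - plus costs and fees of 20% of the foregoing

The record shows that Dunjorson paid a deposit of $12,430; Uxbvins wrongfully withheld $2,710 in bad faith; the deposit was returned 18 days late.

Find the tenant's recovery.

Doubled: 2 × $2,710 = $5,420
Minimum $1,010: $5,420 meets the minimum, no increase.
Late-return penalty: 18 × $300 = $5,400
Damages plus late penalty: $5,420 + $5,400 = $10,820
Costs and fees: 20% of $10,820 = $2,164
Total recovery: $10,820 + $2,164 = $12,984

$12,984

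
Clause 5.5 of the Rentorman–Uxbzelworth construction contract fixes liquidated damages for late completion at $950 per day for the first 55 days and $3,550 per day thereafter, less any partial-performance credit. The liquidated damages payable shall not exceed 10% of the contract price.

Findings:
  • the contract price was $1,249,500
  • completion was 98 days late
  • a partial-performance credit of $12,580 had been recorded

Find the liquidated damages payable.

First 55 days: 55 × $950 = $52,250
Remaining days: (98 − 55) × $3,550 = $152,650
Accrued per-day damages: $52,250 + $152,650 = $204,900
Less partial-performance credit: $204,900 − $12,580 = $192,320
Cap: 10% of $1,249,500 = $124,950
Cap at $124,950: $192,320 exceeds the cap → $124,950

$124,950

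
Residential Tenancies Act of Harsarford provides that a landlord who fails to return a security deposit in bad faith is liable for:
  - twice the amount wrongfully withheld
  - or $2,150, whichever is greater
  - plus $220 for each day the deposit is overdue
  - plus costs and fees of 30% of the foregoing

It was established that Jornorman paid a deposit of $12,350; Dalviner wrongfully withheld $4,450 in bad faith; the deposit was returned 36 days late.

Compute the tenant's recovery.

Doubled: 2 × $4,450 = $8,900
Minimum $2,150: $8,900 meets the minimum, no increase.
Late-return penalty: 36 × $220 = $7,920
Damages plus late penalty: $8,900 + $7,920 = $16,820
Costs and fees: 30% of $16,820 = $5,046
Total recovery: $16,820 + $5,046 = $21,866

$21,866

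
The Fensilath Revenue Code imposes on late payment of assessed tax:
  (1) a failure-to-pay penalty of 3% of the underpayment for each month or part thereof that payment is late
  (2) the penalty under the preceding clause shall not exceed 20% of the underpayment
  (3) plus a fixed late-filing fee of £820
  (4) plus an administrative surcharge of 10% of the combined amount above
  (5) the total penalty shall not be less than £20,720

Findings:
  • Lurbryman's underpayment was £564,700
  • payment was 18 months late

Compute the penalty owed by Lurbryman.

Penalty: £125,136

Accrued rate: 3% × 18 = 54%, capped at 20% → 20%
Failure-to-pay penalty: 20% of £564,700 = £112,940
Penalty before surcharge: £112,940 + £820 = £113,760
Administrative surcharge: 10% of £113,760 = £11,376
Total penalty: £113,760 + £11,376 = £125,136
Minimum £20,720: £125,136 meets the minimum, no increase.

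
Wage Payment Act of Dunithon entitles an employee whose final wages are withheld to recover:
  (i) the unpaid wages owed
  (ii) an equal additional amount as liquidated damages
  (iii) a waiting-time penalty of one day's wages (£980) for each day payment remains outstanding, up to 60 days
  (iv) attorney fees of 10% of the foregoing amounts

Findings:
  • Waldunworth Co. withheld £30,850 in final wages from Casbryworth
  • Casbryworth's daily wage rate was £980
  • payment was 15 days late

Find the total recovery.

Total award: £84,040

Liquidated damages (equal amount): £30,850
Penalty days: min(15, 60) = 15
Waiting-time penalty: 15 × £980 = £14,700
Subtotal: £30,850 + £30,850 + £14,700 = £76,400
Attorney fees: 10% of £76,400 = £7,640
Total award: £76,400 + £7,640 = £84,040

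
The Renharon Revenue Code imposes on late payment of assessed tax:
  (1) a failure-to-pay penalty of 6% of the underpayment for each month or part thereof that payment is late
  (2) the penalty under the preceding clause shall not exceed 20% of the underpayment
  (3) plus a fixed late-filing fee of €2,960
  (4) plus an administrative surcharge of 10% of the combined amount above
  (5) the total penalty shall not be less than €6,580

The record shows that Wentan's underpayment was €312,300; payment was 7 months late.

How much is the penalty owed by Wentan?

€71,962

Accrued rate: 6% × 7 = 42%, capped at 20% → 20%
Failure-to-pay penalty: 20% of €312,300 = €62,460
Penalty before surcharge: €62,460 + €2,960 = €65,420
Administrative surcharge: 10% of €65,420 = €6,542
Total penalty: €65,420 + €6,542 = €71,962
Minimum €6,580: €71,962 meets the minimum, no increase.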